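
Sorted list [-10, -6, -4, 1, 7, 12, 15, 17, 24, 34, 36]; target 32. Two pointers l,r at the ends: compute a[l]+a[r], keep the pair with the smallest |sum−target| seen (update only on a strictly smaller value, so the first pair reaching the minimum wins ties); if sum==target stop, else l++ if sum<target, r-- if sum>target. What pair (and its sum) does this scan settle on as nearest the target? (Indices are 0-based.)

pair (-4, 36) with sum 32 (|Δ|=0)

l=0 r=10: -10+36=26 d=6 *, l++
l=1 r=10: -6+36=30 d=2 *, l++
l=2 r=10: -4+36=32 d=0 *, stop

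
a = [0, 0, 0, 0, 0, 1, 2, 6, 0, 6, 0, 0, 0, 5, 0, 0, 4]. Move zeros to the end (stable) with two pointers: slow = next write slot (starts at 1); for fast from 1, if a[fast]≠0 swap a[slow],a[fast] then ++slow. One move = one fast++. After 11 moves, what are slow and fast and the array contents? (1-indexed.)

slow=5, fast=12, a=[1, 2, 6, 6, 0, 0, 0, 0, 0, 0, 0, 0, 0, 5, 0, 0, 4]

slow=1 fast=1: a[fast]=0, fast++
slow=1 fast=2: a[fast]=0, fast++
slow=1 fast=3: a[fast]=0, fast++
slow=1 fast=4: a[fast]=0, fast++
slow=1 fast=5: a[fast]=0, fast++
slow=1 fast=6: a[fast]=1≠0 swap→a[1]=1, slow++,fast++
slow=2 fast=7: a[fast]=2≠0 swap→a[2]=2, slow++,fast++
slow=3 fast=8: a[fast]=6≠0 swap→a[3]=6, slow++,fast++
slow=4 fast=9: a[fast]=0, fast++
slow=4 fast=10: a[fast]=6≠0 swap→a[4]=6, slow++,fast++
slow=5 fast=11: a[fast]=0, fast++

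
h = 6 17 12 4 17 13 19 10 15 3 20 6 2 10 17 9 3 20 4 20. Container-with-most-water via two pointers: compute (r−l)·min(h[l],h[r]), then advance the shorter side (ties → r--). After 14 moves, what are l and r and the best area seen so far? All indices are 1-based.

[1,20] min(6,20)*19=114 best=114 * → l++
[2,20] min(17,20)*18=306 best=306 * → l++
[3,20] min(12,20)*17=204 best=306 → l++
[4,20] min(4,20)*16=64 best=306 → l++
[5,20] min(17,20)*15=255 best=306 → l++
[6,20] min(13,20)*14=182 best=306 → l++
[7,20] min(19,20)*13=247 best=306 → l++
[8,20] min(10,20)*12=120 best=306 → l++
[9,20] min(15,20)*11=165 best=306 → l++
[10,20] min(3,20)*10=30 best=306 → l++
[11,20] min(20,20)*9=180 best=306 → r--
[11,19] min(20,4)*8=32 best=306 → r--
[11,18] min(20,20)*7=140 best=306 → r--
[11,17] min(20,3)*6=18 best=306 → r--

l=11, r=16, best area=306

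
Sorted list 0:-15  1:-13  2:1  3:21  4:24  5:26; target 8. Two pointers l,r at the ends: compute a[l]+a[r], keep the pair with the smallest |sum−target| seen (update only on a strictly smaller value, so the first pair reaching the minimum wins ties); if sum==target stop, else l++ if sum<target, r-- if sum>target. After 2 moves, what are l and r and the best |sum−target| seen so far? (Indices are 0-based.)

l=0, r=3, best |Δ|=1

l=0 r=5: -15+26=11 d=3 *, r--
l=0 r=4: -15+24=9 d=1 *, r--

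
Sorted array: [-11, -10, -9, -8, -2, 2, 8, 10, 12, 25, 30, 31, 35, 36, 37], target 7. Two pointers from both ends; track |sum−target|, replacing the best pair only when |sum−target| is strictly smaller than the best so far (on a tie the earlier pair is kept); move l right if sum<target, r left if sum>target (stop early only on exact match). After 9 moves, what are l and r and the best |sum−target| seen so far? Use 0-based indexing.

l=3, r=8, best |Δ|=4

[0,14] -11+37=26 d=19 * → r--
[0,13] -11+36=25 d=18 * → r--
[0,12] -11+35=24 d=17 * → r--
[0,11] -11+31=20 d=13 * → r--
[0,10] -11+30=19 d=12 * → r--
[0,9] -11+25=14 d=7 * → r--
[0,8] -11+12=1 d=6 * → l++
[1,8] -10+12=2 d=5 * → l++
[2,8] -9+12=3 d=4 * → l++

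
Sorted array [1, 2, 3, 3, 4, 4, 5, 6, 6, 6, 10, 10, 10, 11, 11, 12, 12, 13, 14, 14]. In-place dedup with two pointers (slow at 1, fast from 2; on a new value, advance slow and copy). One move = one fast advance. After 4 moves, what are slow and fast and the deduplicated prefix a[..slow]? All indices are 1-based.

slow=4, fast=6, prefix=[1, 2, 3, 4]

(s=1,f=2) a[fast]=2≠a[slow]=1 write a[2]=2 → slow++,fast++
(s=2,f=3) a[fast]=3≠a[slow]=2 write a[3]=3 → slow++,fast++
(s=3,f=4) a[fast]=3=a[slow] dup → fast++
(s=3,f=5) a[fast]=4≠a[slow]=3 write a[4]=4 → slow++,fast++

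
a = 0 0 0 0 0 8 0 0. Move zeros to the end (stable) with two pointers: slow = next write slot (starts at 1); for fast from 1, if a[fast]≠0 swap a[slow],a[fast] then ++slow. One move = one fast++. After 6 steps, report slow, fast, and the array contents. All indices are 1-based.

slow=2, fast=7, a=[8, 0, 0, 0, 0, 0, 0, 0]

(s=1,f=1) a[fast]=0 → fast++
(s=1,f=2) a[fast]=0 → fast++
(s=1,f=3) a[fast]=0 → fast++
(s=1,f=4) a[fast]=0 → fast++
(s=1,f=5) a[fast]=0 → fast++
(s=1,f=6) a[fast]=8≠0 swap→a[1]=8 → slow++,fast++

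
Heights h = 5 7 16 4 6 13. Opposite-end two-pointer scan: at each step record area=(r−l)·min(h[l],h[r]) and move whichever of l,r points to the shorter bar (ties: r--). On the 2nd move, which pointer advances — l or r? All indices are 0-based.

l

l=0 r=5: min(5,13)*5=25 best=25 *, l++
l=1 r=5: min(7,13)*4=28 best=28 *, l++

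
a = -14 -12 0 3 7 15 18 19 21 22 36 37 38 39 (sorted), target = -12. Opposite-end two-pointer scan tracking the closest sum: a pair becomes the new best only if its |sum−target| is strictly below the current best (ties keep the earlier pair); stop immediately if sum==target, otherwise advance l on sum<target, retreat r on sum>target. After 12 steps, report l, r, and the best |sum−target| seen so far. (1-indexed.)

l=2, r=3, best |Δ|=1

l=1 r=14: -14+39=25 d=37 *, r--
l=1 r=13: -14+38=24 d=36 *, r--
l=1 r=12: -14+37=23 d=35 *, r--
l=1 r=11: -14+36=22 d=34 *, r--
l=1 r=10: -14+22=8 d=20 *, r--
l=1 r=9: -14+21=7 d=19 *, r--
l=1 r=8: -14+19=5 d=17 *, r--
l=1 r=7: -14+18=4 d=16 *, r--
l=1 r=6: -14+15=1 d=13 *, r--
l=1 r=5: -14+7=-7 d=5 *, r--
l=1 r=4: -14+3=-11 d=1 *, r--
l=1 r=3: -14+0=-14 d=2, l++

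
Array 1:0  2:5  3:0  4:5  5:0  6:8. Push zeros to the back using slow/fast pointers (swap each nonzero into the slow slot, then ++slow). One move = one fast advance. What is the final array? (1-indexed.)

[5, 5, 8, 0, 0, 0]

(s=1,f=1) a[fast]=0 → fast++
(s=1,f=2) a[fast]=5≠0 swap→a[1]=5 → slow++,fast++
(s=2,f=3) a[fast]=0 → fast++
(s=2,f=4) a[fast]=5≠0 swap→a[2]=5 → slow++,fast++
(s=3,f=5) a[fast]=0 → fast++
(s=3,f=6) a[fast]=8≠0 swap→a[3]=8 → slow++,fast++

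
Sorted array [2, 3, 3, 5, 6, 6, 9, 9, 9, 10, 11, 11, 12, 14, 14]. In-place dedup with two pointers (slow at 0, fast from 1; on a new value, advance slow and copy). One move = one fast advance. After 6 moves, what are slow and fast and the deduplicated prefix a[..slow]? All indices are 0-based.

slow=4, fast=7, prefix=[2, 3, 5, 6, 9]

(s=0,f=1) a[fast]=3≠a[slow]=2 write a[1]=3 → slow++,fast++
(s=1,f=2) a[fast]=3=a[slow] dup → fast++
(s=1,f=3) a[fast]=5≠a[slow]=3 write a[2]=5 → slow++,fast++
(s=2,f=4) a[fast]=6≠a[slow]=5 write a[3]=6 → slow++,fast++
(s=3,f=5) a[fast]=6=a[slow] dup → fast++
(s=3,f=6) a[fast]=9≠a[slow]=6 write a[4]=9 → slow++,fast++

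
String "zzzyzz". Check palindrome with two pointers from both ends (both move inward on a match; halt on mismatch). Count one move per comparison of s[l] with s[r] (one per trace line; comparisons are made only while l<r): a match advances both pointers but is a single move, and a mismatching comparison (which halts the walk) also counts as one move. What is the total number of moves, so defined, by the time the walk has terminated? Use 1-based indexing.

l=1 r=6: 'z'=='z', l++,r--
l=2 r=5: 'z'=='z', l++,r--
l=3 r=4: 'z'!='y', stop

3 moves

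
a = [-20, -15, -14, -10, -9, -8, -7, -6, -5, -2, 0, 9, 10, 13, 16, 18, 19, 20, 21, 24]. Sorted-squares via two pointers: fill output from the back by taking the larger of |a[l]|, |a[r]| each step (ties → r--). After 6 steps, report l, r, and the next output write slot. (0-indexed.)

l=0 r=19: |-20|<=|24| out[19]=576, r--
l=0 r=18: |-20|<=|21| out[18]=441, r--
l=0 r=17: |-20|<=|20| out[17]=400, r--
l=0 r=16: |-20|>|19| out[16]=400, l++
l=1 r=16: |-15|<=|19| out[15]=361, r--
l=1 r=15: |-15|<=|18| out[14]=324, r--

l=1, r=14, next write slot=13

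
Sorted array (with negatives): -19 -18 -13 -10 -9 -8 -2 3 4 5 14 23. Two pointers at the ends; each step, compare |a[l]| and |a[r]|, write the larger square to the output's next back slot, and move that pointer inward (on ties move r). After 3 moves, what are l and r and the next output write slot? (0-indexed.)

l=0 r=11: |-19|<=|23| out[11]=529, r--
l=0 r=10: |-19|>|14| out[10]=361, l++
l=1 r=10: |-18|>|14| out[9]=324, l++

l=2, r=10, next write slot=8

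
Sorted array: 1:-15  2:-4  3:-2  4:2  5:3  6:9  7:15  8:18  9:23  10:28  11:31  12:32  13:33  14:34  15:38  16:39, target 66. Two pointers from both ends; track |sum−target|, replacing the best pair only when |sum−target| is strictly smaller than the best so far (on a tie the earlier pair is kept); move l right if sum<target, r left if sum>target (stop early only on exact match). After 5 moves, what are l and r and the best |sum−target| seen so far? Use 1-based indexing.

l=1 r=16: -15+39=24 d=42 *, l++
l=2 r=16: -4+39=35 d=31 *, l++
l=3 r=16: -2+39=37 d=29 *, l++
l=4 r=16: 2+39=41 d=25 *, l++
l=5 r=16: 3+39=42 d=24 *, l++

l=6, r=16, best |Δ|=24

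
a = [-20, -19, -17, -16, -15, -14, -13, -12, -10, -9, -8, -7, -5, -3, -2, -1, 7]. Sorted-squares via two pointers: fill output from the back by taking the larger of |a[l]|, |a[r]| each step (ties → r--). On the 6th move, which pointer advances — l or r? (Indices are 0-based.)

l

[0,16] |-20|>|7| out[16]=400 → l++
[1,16] |-19|>|7| out[15]=361 → l++
[2,16] |-17|>|7| out[14]=289 → l++
[3,16] |-16|>|7| out[13]=256 → l++
[4,16] |-15|>|7| out[12]=225 → l++
[5,16] |-14|>|7| out[11]=196 → l++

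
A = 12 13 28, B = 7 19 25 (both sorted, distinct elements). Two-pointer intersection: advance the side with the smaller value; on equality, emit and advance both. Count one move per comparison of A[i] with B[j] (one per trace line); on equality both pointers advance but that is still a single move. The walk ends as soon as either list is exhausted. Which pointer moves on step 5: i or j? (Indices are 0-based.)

j

[i=0,j=0] 12>7 → j++
[i=0,j=1] 12<19 → i++
[i=1,j=1] 13<19 → i++
[i=2,j=1] 28>19 → j++
[i=2,j=2] 28>25 → j++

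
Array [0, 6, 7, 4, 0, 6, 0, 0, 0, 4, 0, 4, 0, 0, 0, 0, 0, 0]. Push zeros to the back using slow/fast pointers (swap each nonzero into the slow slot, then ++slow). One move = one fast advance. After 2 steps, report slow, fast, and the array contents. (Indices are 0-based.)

slow=1, fast=2, a=[6, 0, 7, 4, 0, 6, 0, 0, 0, 4, 0, 4, 0, 0, 0, 0, 0, 0]

(s=0,f=0) a[fast]=0 → fast++
(s=0,f=1) a[fast]=6≠0 swap→a[0]=6 → slow++,fast++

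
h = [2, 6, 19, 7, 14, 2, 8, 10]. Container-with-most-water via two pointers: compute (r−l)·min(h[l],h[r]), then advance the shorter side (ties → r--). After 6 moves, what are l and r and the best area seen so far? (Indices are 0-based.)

l=2, r=3, best area=50

l=0 r=7: min(2,10)*7=14 best=14 *, l++
l=1 r=7: min(6,10)*6=36 best=36 *, l++
l=2 r=7: min(19,10)*5=50 best=50 *, r--
l=2 r=6: min(19,8)*4=32 best=50, r--
l=2 r=5: min(19,2)*3=6 best=50, r--
l=2 r=4: min(19,14)*2=28 best=50, r--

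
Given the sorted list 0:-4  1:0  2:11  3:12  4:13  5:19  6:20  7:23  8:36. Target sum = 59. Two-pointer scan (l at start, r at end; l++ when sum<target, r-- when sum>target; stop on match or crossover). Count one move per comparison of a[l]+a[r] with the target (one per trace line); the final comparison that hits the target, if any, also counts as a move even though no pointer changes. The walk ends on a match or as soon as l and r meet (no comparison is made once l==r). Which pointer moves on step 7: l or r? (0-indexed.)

[0,8] -4+36=32 <59 → l++
[1,8] 0+36=36 <59 → l++
[2,8] 11+36=47 <59 → l++
[3,8] 12+36=48 <59 → l++
[4,8] 13+36=49 <59 → l++
[5,8] 19+36=55 <59 → l++
[6,8] 20+36=56 <59 → l++

l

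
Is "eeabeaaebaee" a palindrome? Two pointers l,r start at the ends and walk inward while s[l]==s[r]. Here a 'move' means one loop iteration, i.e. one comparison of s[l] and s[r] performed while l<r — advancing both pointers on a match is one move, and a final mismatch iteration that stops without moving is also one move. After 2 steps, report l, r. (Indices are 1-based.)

l=3, r=10

l=1 r=12: 'e'=='e', l++,r--
l=2 r=11: 'e'=='e', l++,r--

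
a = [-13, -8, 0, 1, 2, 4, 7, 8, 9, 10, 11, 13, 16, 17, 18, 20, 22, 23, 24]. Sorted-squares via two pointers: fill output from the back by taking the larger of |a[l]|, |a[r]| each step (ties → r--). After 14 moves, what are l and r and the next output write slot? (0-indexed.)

l=2, r=6, next write slot=4

[0,18] |-13|<=|24| out[18]=576 → r--
[0,17] |-13|<=|23| out[17]=529 → r--
[0,16] |-13|<=|22| out[16]=484 → r--
[0,15] |-13|<=|20| out[15]=400 → r--
[0,14] |-13|<=|18| out[14]=324 → r--
[0,13] |-13|<=|17| out[13]=289 → r--
[0,12] |-13|<=|16| out[12]=256 → r--
[0,11] |-13|<=|13| out[11]=169 → r--
[0,10] |-13|>|11| out[10]=169 → l++
[1,10] |-8|<=|11| out[9]=121 → r--
[1,9] |-8|<=|10| out[8]=100 → r--
[1,8] |-8|<=|9| out[7]=81 → r--
[1,7] |-8|<=|8| out[6]=64 → r--
[1,6] |-8|>|7| out[5]=64 → l++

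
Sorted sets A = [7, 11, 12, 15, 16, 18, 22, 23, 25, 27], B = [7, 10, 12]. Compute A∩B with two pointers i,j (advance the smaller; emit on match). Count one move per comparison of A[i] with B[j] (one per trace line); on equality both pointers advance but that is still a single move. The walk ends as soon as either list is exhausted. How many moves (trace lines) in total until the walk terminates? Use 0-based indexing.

i=0 j=0: 7==7 emit, i++,j++
i=1 j=1: 11>10, j++
i=1 j=2: 11<12, i++
i=2 j=2: 12==12 emit, i++,j++

4 moves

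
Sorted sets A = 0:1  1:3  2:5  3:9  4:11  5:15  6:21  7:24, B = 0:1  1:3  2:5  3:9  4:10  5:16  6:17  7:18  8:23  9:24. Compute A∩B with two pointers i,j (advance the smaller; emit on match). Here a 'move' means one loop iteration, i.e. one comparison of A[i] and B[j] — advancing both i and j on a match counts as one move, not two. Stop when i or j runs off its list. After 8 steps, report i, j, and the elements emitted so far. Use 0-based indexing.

i=0 j=0: 1==1 emit, i++,j++
i=1 j=1: 3==3 emit, i++,j++
i=2 j=2: 5==5 emit, i++,j++
i=3 j=3: 9==9 emit, i++,j++
i=4 j=4: 11>10, j++
i=4 j=5: 11<16, i++
i=5 j=5: 15<16, i++
i=6 j=5: 21>16, j++

i=6, j=6, emitted=[1, 3, 5, 9]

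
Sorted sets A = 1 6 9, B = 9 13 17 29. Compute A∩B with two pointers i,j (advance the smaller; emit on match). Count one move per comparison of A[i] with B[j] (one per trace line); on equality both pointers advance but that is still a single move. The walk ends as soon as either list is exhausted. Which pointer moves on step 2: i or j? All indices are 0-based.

i=0 j=0: 1<9, i++
i=1 j=0: 6<9, i++

i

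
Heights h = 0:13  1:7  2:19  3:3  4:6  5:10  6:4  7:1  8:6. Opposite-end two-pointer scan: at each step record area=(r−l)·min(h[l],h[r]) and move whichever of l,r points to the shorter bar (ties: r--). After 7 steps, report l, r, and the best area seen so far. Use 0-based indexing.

[0,8] min(13,6)*8=48 best=48 * → r--
[0,7] min(13,1)*7=7 best=48 → r--
[0,6] min(13,4)*6=24 best=48 → r--
[0,5] min(13,10)*5=50 best=50 * → r--
[0,4] min(13,6)*4=24 best=50 → r--
[0,3] min(13,3)*3=9 best=50 → r--
[0,2] min(13,19)*2=26 best=50 → l++

l=1, r=2, best area=50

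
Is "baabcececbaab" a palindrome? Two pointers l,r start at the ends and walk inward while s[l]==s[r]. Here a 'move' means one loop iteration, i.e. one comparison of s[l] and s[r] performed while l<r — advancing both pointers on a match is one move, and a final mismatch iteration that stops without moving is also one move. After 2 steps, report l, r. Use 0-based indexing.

[0,12] 'b'=='b' → l++,r--
[1,11] 'a'=='a' → l++,r--

l=2, r=10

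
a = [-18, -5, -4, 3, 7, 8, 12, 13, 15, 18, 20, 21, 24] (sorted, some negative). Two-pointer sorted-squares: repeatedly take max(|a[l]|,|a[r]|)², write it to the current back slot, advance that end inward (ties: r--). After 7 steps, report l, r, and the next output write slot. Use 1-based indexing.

l=1 r=13: |-18|<=|24| out[13]=576, r--
l=1 r=12: |-18|<=|21| out[12]=441, r--
l=1 r=11: |-18|<=|20| out[11]=400, r--
l=1 r=10: |-18|<=|18| out[10]=324, r--
l=1 r=9: |-18|>|15| out[9]=324, l++
l=2 r=9: |-5|<=|15| out[8]=225, r--
l=2 r=8: |-5|<=|13| out[7]=169, r--

l=2, r=7, next write slot=6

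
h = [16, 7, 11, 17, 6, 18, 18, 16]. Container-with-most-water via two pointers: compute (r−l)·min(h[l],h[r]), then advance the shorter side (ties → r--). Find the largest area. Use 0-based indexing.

max area = 112

[0,7] min(16,16)*7=112 best=112 * → r--
[0,6] min(16,18)*6=96 best=112 → l++
[1,6] min(7,18)*5=35 best=112 → l++
[2,6] min(11,18)*4=44 best=112 → l++
[3,6] min(17,18)*3=51 best=112 → l++
[4,6] min(6,18)*2=12 best=112 → l++
[5,6] min(18,18)*1=18 best=112 → r--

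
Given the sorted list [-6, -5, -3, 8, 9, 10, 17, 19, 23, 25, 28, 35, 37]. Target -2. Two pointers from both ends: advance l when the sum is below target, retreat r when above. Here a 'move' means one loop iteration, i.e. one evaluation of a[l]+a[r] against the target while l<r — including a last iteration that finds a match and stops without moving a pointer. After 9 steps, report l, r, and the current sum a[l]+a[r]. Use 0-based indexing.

[0,12] -6+37=31 >-2 → r--
[0,11] -6+35=29 >-2 → r--
[0,10] -6+28=22 >-2 → r--
[0,9] -6+25=19 >-2 → r--
[0,8] -6+23=17 >-2 → r--
[0,7] -6+19=13 >-2 → r--
[0,6] -6+17=11 >-2 → r--
[0,5] -6+10=4 >-2 → r--
[0,4] -6+9=3 >-2 → r--

l=0, r=3, sum=2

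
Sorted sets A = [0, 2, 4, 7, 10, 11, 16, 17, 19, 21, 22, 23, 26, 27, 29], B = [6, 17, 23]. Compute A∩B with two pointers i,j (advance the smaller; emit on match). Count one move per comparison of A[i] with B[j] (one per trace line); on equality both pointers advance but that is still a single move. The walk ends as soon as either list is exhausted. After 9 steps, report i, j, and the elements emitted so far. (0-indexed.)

i=8, j=2, emitted=[17]

i=0 j=0: 0<6, i++
i=1 j=0: 2<6, i++
i=2 j=0: 4<6, i++
i=3 j=0: 7>6, j++
i=3 j=1: 7<17, i++
i=4 j=1: 10<17, i++
i=5 j=1: 11<17, i++
i=6 j=1: 16<17, i++
i=7 j=1: 17==17 emit, i++,j++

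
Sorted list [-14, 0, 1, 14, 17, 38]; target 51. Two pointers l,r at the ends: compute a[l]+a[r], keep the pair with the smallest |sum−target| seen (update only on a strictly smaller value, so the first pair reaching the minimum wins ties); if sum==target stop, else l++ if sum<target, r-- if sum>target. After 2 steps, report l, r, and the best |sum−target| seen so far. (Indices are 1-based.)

l=1 r=6: -14+38=24 d=27 *, l++
l=2 r=6: 0+38=38 d=13 *, l++

l=3, r=6, best |Δ|=13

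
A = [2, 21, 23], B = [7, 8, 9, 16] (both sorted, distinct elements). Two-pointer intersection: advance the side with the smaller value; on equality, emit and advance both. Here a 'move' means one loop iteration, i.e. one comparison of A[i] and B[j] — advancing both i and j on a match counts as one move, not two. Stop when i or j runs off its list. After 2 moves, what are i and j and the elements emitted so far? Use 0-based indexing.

i=1, j=1, emitted=[]

[i=0,j=0] 2<7 → i++
[i=1,j=0] 21>7 → j++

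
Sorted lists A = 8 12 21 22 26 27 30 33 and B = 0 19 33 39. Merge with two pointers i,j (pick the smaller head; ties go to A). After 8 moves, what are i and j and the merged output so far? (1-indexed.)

i=1 j=1: A[i]=8>B[j]=0 take 0, j++
i=1 j=2: A[i]=8<=B[j]=19 take 8, i++
i=2 j=2: A[i]=12<=B[j]=19 take 12, i++
i=3 j=2: A[i]=21>B[j]=19 take 19, j++
i=3 j=3: A[i]=21<=B[j]=33 take 21, i++
i=4 j=3: A[i]=22<=B[j]=33 take 22, i++
i=5 j=3: A[i]=26<=B[j]=33 take 26, i++
i=6 j=3: A[i]=27<=B[j]=33 take 27, i++

i=7, j=3, merged so far=[0, 8, 12, 19, 21, 22, 26, 27]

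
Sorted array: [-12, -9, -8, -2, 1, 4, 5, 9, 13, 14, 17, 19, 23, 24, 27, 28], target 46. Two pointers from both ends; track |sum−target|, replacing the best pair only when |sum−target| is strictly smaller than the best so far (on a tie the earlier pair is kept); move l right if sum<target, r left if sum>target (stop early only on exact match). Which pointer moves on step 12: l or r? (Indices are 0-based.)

l=0 r=15: -12+28=16 d=30 *, l++
l=1 r=15: -9+28=19 d=27 *, l++
l=2 r=15: -8+28=20 d=26 *, l++
l=3 r=15: -2+28=26 d=20 *, l++
l=4 r=15: 1+28=29 d=17 *, l++
l=5 r=15: 4+28=32 d=14 *, l++
l=6 r=15: 5+28=33 d=13 *, l++
l=7 r=15: 9+28=37 d=9 *, l++
l=8 r=15: 13+28=41 d=5 *, l++
l=9 r=15: 14+28=42 d=4 *, l++
l=10 r=15: 17+28=45 d=1 *, l++
l=11 r=15: 19+28=47 d=1, r--

r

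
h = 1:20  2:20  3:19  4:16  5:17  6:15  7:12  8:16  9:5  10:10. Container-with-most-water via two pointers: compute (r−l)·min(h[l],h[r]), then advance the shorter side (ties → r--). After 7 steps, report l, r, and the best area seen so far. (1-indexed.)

l=1, r=3, best area=112

l=1 r=10: min(20,10)*9=90 best=90 *, r--
l=1 r=9: min(20,5)*8=40 best=90, r--
l=1 r=8: min(20,16)*7=112 best=112 *, r--
l=1 r=7: min(20,12)*6=72 best=112, r--
l=1 r=6: min(20,15)*5=75 best=112, r--
l=1 r=5: min(20,17)*4=68 best=112, r--
l=1 r=4: min(20,16)*3=48 best=112, r--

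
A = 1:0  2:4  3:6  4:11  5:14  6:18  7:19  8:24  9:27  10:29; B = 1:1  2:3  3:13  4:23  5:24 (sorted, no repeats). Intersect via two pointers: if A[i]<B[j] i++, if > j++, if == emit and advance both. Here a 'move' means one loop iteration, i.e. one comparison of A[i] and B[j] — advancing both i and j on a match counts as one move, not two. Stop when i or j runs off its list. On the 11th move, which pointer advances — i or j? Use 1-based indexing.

[i=1,j=1] 0<1 → i++
[i=2,j=1] 4>1 → j++
[i=2,j=2] 4>3 → j++
[i=2,j=3] 4<13 → i++
[i=3,j=3] 6<13 → i++
[i=4,j=3] 11<13 → i++
[i=5,j=3] 14>13 → j++
[i=5,j=4] 14<23 → i++
[i=6,j=4] 18<23 → i++
[i=7,j=4] 19<23 → i++
[i=8,j=4] 24>23 → j++

j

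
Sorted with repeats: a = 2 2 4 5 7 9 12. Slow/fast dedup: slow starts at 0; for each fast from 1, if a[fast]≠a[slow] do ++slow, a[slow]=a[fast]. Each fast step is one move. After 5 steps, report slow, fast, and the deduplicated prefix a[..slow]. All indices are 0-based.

slow=4, fast=6, prefix=[2, 4, 5, 7, 9]

slow=0 fast=1: a[fast]=2=a[slow] dup, fast++
slow=0 fast=2: a[fast]=4≠a[slow]=2 write a[1]=4, slow++,fast++
slow=1 fast=3: a[fast]=5≠a[slow]=4 write a[2]=5, slow++,fast++
slow=2 fast=4: a[fast]=7≠a[slow]=5 write a[3]=7, slow++,fast++
slow=3 fast=5: a[fast]=9≠a[slow]=7 write a[4]=9, slow++,fast++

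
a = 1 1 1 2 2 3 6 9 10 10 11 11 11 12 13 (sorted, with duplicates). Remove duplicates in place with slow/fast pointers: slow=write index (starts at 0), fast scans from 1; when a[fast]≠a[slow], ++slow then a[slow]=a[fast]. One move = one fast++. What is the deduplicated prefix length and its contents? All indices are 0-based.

length 9; prefix = [1, 2, 3, 6, 9, 10, 11, 12, 13]

slow=0 fast=1: a[fast]=1=a[slow] dup, fast++
slow=0 fast=2: a[fast]=1=a[slow] dup, fast++
slow=0 fast=3: a[fast]=2≠a[slow]=1 write a[1]=2, slow++,fast++
slow=1 fast=4: a[fast]=2=a[slow] dup, fast++
slow=1 fast=5: a[fast]=3≠a[slow]=2 write a[2]=3, slow++,fast++
slow=2 fast=6: a[fast]=6≠a[slow]=3 write a[3]=6, slow++,fast++
slow=3 fast=7: a[fast]=9≠a[slow]=6 write a[4]=9, slow++,fast++
slow=4 fast=8: a[fast]=10≠a[slow]=9 write a[5]=10, slow++,fast++
slow=5 fast=9: a[fast]=10=a[slow] dup, fast++
slow=5 fast=10: a[fast]=11≠a[slow]=10 write a[6]=11, slow++,fast++
slow=6 fast=11: a[fast]=11=a[slow] dup, fast++
slow=6 fast=12: a[fast]=11=a[slow] dup, fast++
slow=6 fast=13: a[fast]=12≠a[slow]=11 write a[7]=12, slow++,fast++
slow=7 fast=14: a[fast]=13≠a[slow]=12 write a[8]=13, slow++,fast++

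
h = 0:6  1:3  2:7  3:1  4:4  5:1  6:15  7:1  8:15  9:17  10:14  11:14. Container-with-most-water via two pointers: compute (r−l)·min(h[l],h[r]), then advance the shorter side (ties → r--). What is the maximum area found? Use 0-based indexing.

max area = 70

[0,11] min(6,14)*11=66 best=66 * → l++
[1,11] min(3,14)*10=30 best=66 → l++
[2,11] min(7,14)*9=63 best=66 → l++
[3,11] min(1,14)*8=8 best=66 → l++
[4,11] min(4,14)*7=28 best=66 → l++
[5,11] min(1,14)*6=6 best=66 → l++
[6,11] min(15,14)*5=70 best=70 * → r--
[6,10] min(15,14)*4=56 best=70 → r--
[6,9] min(15,17)*3=45 best=70 → l++
[7,9] min(1,17)*2=2 best=70 → l++
[8,9] min(15,17)*1=15 best=70 → l++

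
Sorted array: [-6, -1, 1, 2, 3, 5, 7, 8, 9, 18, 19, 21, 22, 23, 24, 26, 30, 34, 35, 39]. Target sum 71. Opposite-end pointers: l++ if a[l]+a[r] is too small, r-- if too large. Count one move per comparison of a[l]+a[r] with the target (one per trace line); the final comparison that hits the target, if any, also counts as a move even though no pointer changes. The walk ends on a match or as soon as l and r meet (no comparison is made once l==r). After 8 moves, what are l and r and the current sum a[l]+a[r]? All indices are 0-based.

l=0 r=19: -6+39=33 <71, l++
l=1 r=19: -1+39=38 <71, l++
l=2 r=19: 1+39=40 <71, l++
l=3 r=19: 2+39=41 <71, l++
l=4 r=19: 3+39=42 <71, l++
l=5 r=19: 5+39=44 <71, l++
l=6 r=19: 7+39=46 <71, l++
l=7 r=19: 8+39=47 <71, l++

l=8, r=19, sum=48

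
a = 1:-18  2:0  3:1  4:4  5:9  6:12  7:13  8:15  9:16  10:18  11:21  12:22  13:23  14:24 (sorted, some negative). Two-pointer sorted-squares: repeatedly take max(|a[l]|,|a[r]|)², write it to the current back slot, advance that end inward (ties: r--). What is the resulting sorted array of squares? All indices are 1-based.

[0, 1, 16, 81, 144, 169, 225, 256, 324, 324, 441, 484, 529, 576]

[1,14] |-18|<=|24| out[14]=576 → r--
[1,13] |-18|<=|23| out[13]=529 → r--
[1,12] |-18|<=|22| out[12]=484 → r--
[1,11] |-18|<=|21| out[11]=441 → r--
[1,10] |-18|<=|18| out[10]=324 → r--
[1,9] |-18|>|16| out[9]=324 → l++
[2,9] |0|<=|16| out[8]=256 → r--
[2,8] |0|<=|15| out[7]=225 → r--
[2,7] |0|<=|13| out[6]=169 → r--
[2,6] |0|<=|12| out[5]=144 → r--
[2,5] |0|<=|9| out[4]=81 → r--
[2,4] |0|<=|4| out[3]=16 → r--
[2,3] |0|<=|1| out[2]=1 → r--
[2,2] |0|<=|0| out[1]=0 → r--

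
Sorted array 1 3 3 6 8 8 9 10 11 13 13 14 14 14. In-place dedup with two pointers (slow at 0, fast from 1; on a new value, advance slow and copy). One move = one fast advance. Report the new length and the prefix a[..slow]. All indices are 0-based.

length 9; prefix = [1, 3, 6, 8, 9, 10, 11, 13, 14]

slow=0 fast=1: a[fast]=3≠a[slow]=1 write a[1]=3, slow++,fast++
slow=1 fast=2: a[fast]=3=a[slow] dup, fast++
slow=1 fast=3: a[fast]=6≠a[slow]=3 write a[2]=6, slow++,fast++
slow=2 fast=4: a[fast]=8≠a[slow]=6 write a[3]=8, slow++,fast++
slow=3 fast=5: a[fast]=8=a[slow] dup, fast++
slow=3 fast=6: a[fast]=9≠a[slow]=8 write a[4]=9, slow++,fast++
slow=4 fast=7: a[fast]=10≠a[slow]=9 write a[5]=10, slow++,fast++
slow=5 fast=8: a[fast]=11≠a[slow]=10 write a[6]=11, slow++,fast++
slow=6 fast=9: a[fast]=13≠a[slow]=11 write a[7]=13, slow++,fast++
slow=7 fast=10: a[fast]=13=a[slow] dup, fast++
slow=7 fast=11: a[fast]=14≠a[slow]=13 write a[8]=14, slow++,fast++
slow=8 fast=12: a[fast]=14=a[slow] dup, fast++
slow=8 fast=13: a[fast]=14=a[slow] dup, fast++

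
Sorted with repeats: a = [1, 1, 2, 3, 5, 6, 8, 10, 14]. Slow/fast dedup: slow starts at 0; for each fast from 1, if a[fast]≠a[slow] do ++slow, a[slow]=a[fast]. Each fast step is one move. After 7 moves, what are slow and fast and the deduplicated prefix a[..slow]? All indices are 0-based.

(s=0,f=1) a[fast]=1=a[slow] dup → fast++
(s=0,f=2) a[fast]=2≠a[slow]=1 write a[1]=2 → slow++,fast++
(s=1,f=3) a[fast]=3≠a[slow]=2 write a[2]=3 → slow++,fast++
(s=2,f=4) a[fast]=5≠a[slow]=3 write a[3]=5 → slow++,fast++
(s=3,f=5) a[fast]=6≠a[slow]=5 write a[4]=6 → slow++,fast++
(s=4,f=6) a[fast]=8≠a[slow]=6 write a[5]=8 → slow++,fast++
(s=5,f=7) a[fast]=10≠a[slow]=8 write a[6]=10 → slow++,fast++

slow=6, fast=8, prefix=[1, 2, 3, 5, 6, 8, 10]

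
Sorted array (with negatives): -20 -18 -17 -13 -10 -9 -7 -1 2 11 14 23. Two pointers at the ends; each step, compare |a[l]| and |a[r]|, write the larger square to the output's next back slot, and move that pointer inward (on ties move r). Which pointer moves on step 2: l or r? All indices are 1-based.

l=1 r=12: |-20|<=|23| out[12]=529, r--
l=1 r=11: |-20|>|14| out[11]=400, l++

l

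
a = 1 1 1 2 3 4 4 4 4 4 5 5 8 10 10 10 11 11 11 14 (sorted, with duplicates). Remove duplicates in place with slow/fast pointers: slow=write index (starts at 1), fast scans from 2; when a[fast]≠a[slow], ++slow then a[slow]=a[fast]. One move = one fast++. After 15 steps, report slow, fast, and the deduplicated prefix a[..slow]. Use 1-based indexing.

slow=1 fast=2: a[fast]=1=a[slow] dup, fast++
slow=1 fast=3: a[fast]=1=a[slow] dup, fast++
slow=1 fast=4: a[fast]=2≠a[slow]=1 write a[2]=2, slow++,fast++
slow=2 fast=5: a[fast]=3≠a[slow]=2 write a[3]=3, slow++,fast++
slow=3 fast=6: a[fast]=4≠a[slow]=3 write a[4]=4, slow++,fast++
slow=4 fast=7: a[fast]=4=a[slow] dup, fast++
slow=4 fast=8: a[fast]=4=a[slow] dup, fast++
slow=4 fast=9: a[fast]=4=a[slow] dup, fast++
slow=4 fast=10: a[fast]=4=a[slow] dup, fast++
slow=4 fast=11: a[fast]=5≠a[slow]=4 write a[5]=5, slow++,fast++
slow=5 fast=12: a[fast]=5=a[slow] dup, fast++
slow=5 fast=13: a[fast]=8≠a[slow]=5 write a[6]=8, slow++,fast++
slow=6 fast=14: a[fast]=10≠a[slow]=8 write a[7]=10, slow++,fast++
slow=7 fast=15: a[fast]=10=a[slow] dup, fast++
slow=7 fast=16: a[fast]=10=a[slow] dup, fast++

slow=7, fast=17, prefix=[1, 2, 3, 4, 5, 8, 10]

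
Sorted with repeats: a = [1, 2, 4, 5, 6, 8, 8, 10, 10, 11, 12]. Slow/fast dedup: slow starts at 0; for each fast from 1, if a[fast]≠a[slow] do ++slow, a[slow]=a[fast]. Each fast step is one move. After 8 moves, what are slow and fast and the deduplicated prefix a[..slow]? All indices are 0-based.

slow=6, fast=9, prefix=[1, 2, 4, 5, 6, 8, 10]

(s=0,f=1) a[fast]=2≠a[slow]=1 write a[1]=2 → slow++,fast++
(s=1,f=2) a[fast]=4≠a[slow]=2 write a[2]=4 → slow++,fast++
(s=2,f=3) a[fast]=5≠a[slow]=4 write a[3]=5 → slow++,fast++
(s=3,f=4) a[fast]=6≠a[slow]=5 write a[4]=6 → slow++,fast++
(s=4,f=5) a[fast]=8≠a[slow]=6 write a[5]=8 → slow++,fast++
(s=5,f=6) a[fast]=8=a[slow] dup → fast++
(s=5,f=7) a[fast]=10≠a[slow]=8 write a[6]=10 → slow++,fast++
(s=6,f=8) a[fast]=10=a[slow] dup → fast++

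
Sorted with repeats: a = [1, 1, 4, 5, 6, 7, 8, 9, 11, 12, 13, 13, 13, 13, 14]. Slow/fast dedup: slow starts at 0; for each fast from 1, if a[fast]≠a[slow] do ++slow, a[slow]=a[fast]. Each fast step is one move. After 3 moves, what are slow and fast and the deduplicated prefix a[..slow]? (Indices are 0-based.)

slow=0 fast=1: a[fast]=1=a[slow] dup, fast++
slow=0 fast=2: a[fast]=4≠a[slow]=1 write a[1]=4, slow++,fast++
slow=1 fast=3: a[fast]=5≠a[slow]=4 write a[2]=5, slow++,fast++

slow=2, fast=4, prefix=[1, 4, 5]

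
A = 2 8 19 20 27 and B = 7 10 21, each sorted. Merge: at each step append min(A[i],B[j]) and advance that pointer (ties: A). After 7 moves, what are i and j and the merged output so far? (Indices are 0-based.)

i=0 j=0: A[i]=2<=B[j]=7 take 2, i++
i=1 j=0: A[i]=8>B[j]=7 take 7, j++
i=1 j=1: A[i]=8<=B[j]=10 take 8, i++
i=2 j=1: A[i]=19>B[j]=10 take 10, j++
i=2 j=2: A[i]=19<=B[j]=21 take 19, i++
i=3 j=2: A[i]=20<=B[j]=21 take 20, i++
i=4 j=2: A[i]=27>B[j]=21 take 21, j++

i=4, j=3, merged so far=[2, 7, 8, 10, 19, 20, 21]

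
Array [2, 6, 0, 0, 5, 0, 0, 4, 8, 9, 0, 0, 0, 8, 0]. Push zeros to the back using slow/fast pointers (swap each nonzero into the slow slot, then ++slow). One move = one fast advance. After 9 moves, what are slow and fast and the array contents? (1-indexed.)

(s=1,f=1) a[fast]=2≠0 swap→a[1]=2 → slow++,fast++
(s=2,f=2) a[fast]=6≠0 swap→a[2]=6 → slow++,fast++
(s=3,f=3) a[fast]=0 → fast++
(s=3,f=4) a[fast]=0 → fast++
(s=3,f=5) a[fast]=5≠0 swap→a[3]=5 → slow++,fast++
(s=4,f=6) a[fast]=0 → fast++
(s=4,f=7) a[fast]=0 → fast++
(s=4,f=8) a[fast]=4≠0 swap→a[4]=4 → slow++,fast++
(s=5,f=9) a[fast]=8≠0 swap→a[5]=8 → slow++,fast++

slow=6, fast=10, a=[2, 6, 5, 4, 8, 0, 0, 0, 0, 9, 0, 0, 0, 8, 0]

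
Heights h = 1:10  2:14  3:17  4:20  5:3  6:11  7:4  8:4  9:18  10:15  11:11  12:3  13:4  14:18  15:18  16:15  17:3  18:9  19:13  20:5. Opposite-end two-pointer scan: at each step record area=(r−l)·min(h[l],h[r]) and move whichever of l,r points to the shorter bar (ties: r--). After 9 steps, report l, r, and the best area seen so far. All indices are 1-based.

l=1 r=20: min(10,5)*19=95 best=95 *, r--
l=1 r=19: min(10,13)*18=180 best=180 *, l++
l=2 r=19: min(14,13)*17=221 best=221 *, r--
l=2 r=18: min(14,9)*16=144 best=221, r--
l=2 r=17: min(14,3)*15=45 best=221, r--
l=2 r=16: min(14,15)*14=196 best=221, l++
l=3 r=16: min(17,15)*13=195 best=221, r--
l=3 r=15: min(17,18)*12=204 best=221, l++
l=4 r=15: min(20,18)*11=198 best=221, r--

l=4, r=14, best area=221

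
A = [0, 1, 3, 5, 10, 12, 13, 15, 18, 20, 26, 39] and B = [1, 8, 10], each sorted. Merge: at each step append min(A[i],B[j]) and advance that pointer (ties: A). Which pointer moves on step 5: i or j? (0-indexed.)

i

i=0 j=0: A[i]=0<=B[j]=1 take 0, i++
i=1 j=0: A[i]=1<=B[j]=1 take 1, i++
i=2 j=0: A[i]=3>B[j]=1 take 1, j++
i=2 j=1: A[i]=3<=B[j]=8 take 3, i++
i=3 j=1: A[i]=5<=B[j]=8 take 5, i++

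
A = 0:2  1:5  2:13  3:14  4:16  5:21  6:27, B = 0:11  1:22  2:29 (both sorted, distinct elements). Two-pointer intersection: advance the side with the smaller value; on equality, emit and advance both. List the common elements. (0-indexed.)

[i=0,j=0] 2<11 → i++
[i=1,j=0] 5<11 → i++
[i=2,j=0] 13>11 → j++
[i=2,j=1] 13<22 → i++
[i=3,j=1] 14<22 → i++
[i=4,j=1] 16<22 → i++
[i=5,j=1] 21<22 → i++
[i=6,j=1] 27>22 → j++
[i=6,j=2] 27<29 → i++

intersection = []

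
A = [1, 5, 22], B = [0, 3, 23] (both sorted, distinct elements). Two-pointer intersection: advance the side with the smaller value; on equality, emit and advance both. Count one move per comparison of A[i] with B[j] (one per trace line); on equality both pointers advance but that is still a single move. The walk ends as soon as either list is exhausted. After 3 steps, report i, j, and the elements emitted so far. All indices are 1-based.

[i=1,j=1] 1>0 → j++
[i=1,j=2] 1<3 → i++
[i=2,j=2] 5>3 → j++

i=2, j=3, emitted=[]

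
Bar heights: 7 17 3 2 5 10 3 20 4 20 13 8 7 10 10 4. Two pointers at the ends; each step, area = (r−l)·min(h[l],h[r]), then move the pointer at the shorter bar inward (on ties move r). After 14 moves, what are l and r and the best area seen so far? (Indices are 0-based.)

l=7, r=8, best area=136

l=0 r=15: min(7,4)*15=60 best=60 *, r--
l=0 r=14: min(7,10)*14=98 best=98 *, l++
l=1 r=14: min(17,10)*13=130 best=130 *, r--
l=1 r=13: min(17,10)*12=120 best=130, r--
l=1 r=12: min(17,7)*11=77 best=130, r--
l=1 r=11: min(17,8)*10=80 best=130, r--
l=1 r=10: min(17,13)*9=117 best=130, r--
l=1 r=9: min(17,20)*8=136 best=136 *, l++
l=2 r=9: min(3,20)*7=21 best=136, l++
l=3 r=9: min(2,20)*6=12 best=136, l++
l=4 r=9: min(5,20)*5=25 best=136, l++
l=5 r=9: min(10,20)*4=40 best=136, l++
l=6 r=9: min(3,20)*3=9 best=136, l++
l=7 r=9: min(20,20)*2=40 best=136, r--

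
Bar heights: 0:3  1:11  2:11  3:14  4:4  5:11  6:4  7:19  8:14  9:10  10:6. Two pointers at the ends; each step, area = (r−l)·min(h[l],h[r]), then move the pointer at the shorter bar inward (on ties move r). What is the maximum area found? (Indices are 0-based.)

max area = 80

[0,10] min(3,6)*10=30 best=30 * → l++
[1,10] min(11,6)*9=54 best=54 * → r--
[1,9] min(11,10)*8=80 best=80 * → r--
[1,8] min(11,14)*7=77 best=80 → l++
[2,8] min(11,14)*6=66 best=80 → l++
[3,8] min(14,14)*5=70 best=80 → r--
[3,7] min(14,19)*4=56 best=80 → l++
[4,7] min(4,19)*3=12 best=80 → l++
[5,7] min(11,19)*2=22 best=80 → l++
[6,7] min(4,19)*1=4 best=80 → l++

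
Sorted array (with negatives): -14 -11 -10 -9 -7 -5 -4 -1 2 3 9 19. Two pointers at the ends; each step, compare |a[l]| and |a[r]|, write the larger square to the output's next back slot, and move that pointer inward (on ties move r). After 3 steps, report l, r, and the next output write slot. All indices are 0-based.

l=0 r=11: |-14|<=|19| out[11]=361, r--
l=0 r=10: |-14|>|9| out[10]=196, l++
l=1 r=10: |-11|>|9| out[9]=121, l++

l=2, r=10, next write slot=8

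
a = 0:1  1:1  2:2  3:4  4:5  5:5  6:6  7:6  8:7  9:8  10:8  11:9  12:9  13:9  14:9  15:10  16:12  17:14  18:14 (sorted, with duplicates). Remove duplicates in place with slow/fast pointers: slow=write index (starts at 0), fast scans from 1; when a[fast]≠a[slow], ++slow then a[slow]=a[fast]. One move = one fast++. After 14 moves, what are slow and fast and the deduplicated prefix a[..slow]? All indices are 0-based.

slow=7, fast=15, prefix=[1, 2, 4, 5, 6, 7, 8, 9]

slow=0 fast=1: a[fast]=1=a[slow] dup, fast++
slow=0 fast=2: a[fast]=2≠a[slow]=1 write a[1]=2, slow++,fast++
slow=1 fast=3: a[fast]=4≠a[slow]=2 write a[2]=4, slow++,fast++
slow=2 fast=4: a[fast]=5≠a[slow]=4 write a[3]=5, slow++,fast++
slow=3 fast=5: a[fast]=5=a[slow] dup, fast++
slow=3 fast=6: a[fast]=6≠a[slow]=5 write a[4]=6, slow++,fast++
slow=4 fast=7: a[fast]=6=a[slow] dup, fast++
slow=4 fast=8: a[fast]=7≠a[slow]=6 write a[5]=7, slow++,fast++
slow=5 fast=9: a[fast]=8≠a[slow]=7 write a[6]=8, slow++,fast++
slow=6 fast=10: a[fast]=8=a[slow] dup, fast++
slow=6 fast=11: a[fast]=9≠a[slow]=8 write a[7]=9, slow++,fast++
slow=7 fast=12: a[fast]=9=a[slow] dup, fast++
slow=7 fast=13: a[fast]=9=a[slow] dup, fast++
slow=7 fast=14: a[fast]=9=a[slow] dup, fast++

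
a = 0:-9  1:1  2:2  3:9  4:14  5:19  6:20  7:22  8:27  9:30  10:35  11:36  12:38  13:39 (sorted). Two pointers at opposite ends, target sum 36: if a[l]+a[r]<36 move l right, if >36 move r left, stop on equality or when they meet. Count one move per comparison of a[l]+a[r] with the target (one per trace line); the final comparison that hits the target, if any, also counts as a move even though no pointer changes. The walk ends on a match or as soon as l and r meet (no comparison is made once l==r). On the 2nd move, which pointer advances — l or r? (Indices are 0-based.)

l=0 r=13: -9+39=30 <36, l++
l=1 r=13: 1+39=40 >36, r--

r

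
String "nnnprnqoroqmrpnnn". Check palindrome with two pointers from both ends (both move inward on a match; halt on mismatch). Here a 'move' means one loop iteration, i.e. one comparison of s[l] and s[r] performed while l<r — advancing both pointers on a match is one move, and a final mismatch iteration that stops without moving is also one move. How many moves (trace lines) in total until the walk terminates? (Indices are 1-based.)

6 moves

[1,17] 'n'=='n' → l++,r--
[2,16] 'n'=='n' → l++,r--
[3,15] 'n'=='n' → l++,r--
[4,14] 'p'=='p' → l++,r--
[5,13] 'r'=='r' → l++,r--
[6,12] 'n'!='m' → stop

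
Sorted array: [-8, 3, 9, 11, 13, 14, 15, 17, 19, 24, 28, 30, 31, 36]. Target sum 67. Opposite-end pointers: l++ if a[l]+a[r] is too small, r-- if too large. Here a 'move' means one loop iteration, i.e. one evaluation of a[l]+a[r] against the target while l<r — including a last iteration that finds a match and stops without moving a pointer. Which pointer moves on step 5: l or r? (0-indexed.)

l

l=0 r=13: -8+36=28 <67, l++
l=1 r=13: 3+36=39 <67, l++
l=2 r=13: 9+36=45 <67, l++
l=3 r=13: 11+36=47 <67, l++
l=4 r=13: 13+36=49 <67, l++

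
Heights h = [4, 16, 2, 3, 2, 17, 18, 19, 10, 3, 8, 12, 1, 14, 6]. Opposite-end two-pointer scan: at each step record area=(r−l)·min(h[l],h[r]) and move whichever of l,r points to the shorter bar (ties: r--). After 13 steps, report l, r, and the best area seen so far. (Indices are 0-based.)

l=6, r=7, best area=168

[0,14] min(4,6)*14=56 best=56 * → l++
[1,14] min(16,6)*13=78 best=78 * → r--
[1,13] min(16,14)*12=168 best=168 * → r--
[1,12] min(16,1)*11=11 best=168 → r--
[1,11] min(16,12)*10=120 best=168 → r--
[1,10] min(16,8)*9=72 best=168 → r--
[1,9] min(16,3)*8=24 best=168 → r--
[1,8] min(16,10)*7=70 best=168 → r--
[1,7] min(16,19)*6=96 best=168 → l++
[2,7] min(2,19)*5=10 best=168 → l++
[3,7] min(3,19)*4=12 best=168 → l++
[4,7] min(2,19)*3=6 best=168 → l++
[5,7] min(17,19)*2=34 best=168 → l++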